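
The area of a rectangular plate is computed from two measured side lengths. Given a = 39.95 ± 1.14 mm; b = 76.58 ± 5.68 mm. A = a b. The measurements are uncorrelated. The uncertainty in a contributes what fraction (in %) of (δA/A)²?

(δA/A)² = (1·δa/a)² + (1·δb/b)²
  a term: (1×0.0285)² = 0.000814
  b term: (1×0.0742)² = 0.00550
Total = 0.00632. Share from a = 0.000814/0.00632 = 0.129.

12.9%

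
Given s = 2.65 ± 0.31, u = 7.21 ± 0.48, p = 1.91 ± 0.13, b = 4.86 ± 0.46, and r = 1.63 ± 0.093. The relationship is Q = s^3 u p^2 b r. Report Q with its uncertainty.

3880 ± 1540

Each factor contributes (exponent × relative error)² to (δQ/Q)²:
  (3·δs/s)² = (3×0.117)² = 0.123;  (1·δu/u)² = (1×0.0666)² = 0.00443;  (2·δp/p)² = (2×0.0681)² = 0.0185;  (1·δb/b)² = (1×0.0947)² = 0.00896;  (1·δr/r)² = (1×0.0571)² = 0.00326
δQ/Q = √(0.158) = 0.398
Q = 3880, so δQ = 0.398 × 3880 = 1540.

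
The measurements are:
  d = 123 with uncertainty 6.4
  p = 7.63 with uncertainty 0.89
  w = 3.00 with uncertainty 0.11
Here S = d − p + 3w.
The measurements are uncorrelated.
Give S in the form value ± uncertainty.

Sums and differences: (δS)² = Σ (cᵢ δxᵢ)².
  (δd)² = 41.0;  (δp)² = 0.792;  (3·δw)² = 0.109
δS = √(41.9) = 6.47
S = 124.

124 ± 6.47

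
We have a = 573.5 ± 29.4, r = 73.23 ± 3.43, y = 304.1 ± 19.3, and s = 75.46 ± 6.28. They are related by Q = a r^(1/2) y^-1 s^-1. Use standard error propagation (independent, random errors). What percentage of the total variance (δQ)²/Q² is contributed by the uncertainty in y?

28.5%

(δQ/Q)² = (1·δa/a)² + (½·δr/r)² + (-1·δy/y)² + (-1·δs/s)²
  a term: (1×0.0513)² = 0.00263
  r term: (0.5×0.0468)² = 0.000548
  y term: (-1×0.0635)² = 0.00403
  s term: (-1×0.0832)² = 0.00693
Total = 0.0141. Share from y = 0.00403/0.0141 = 0.285.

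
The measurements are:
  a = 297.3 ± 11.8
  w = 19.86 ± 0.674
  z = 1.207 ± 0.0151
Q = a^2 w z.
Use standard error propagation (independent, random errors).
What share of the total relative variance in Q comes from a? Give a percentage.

(δQ/Q)² = (2·δa/a)² + (1·δw/w)² + (1·δz/z)²
  a term: (2×0.0397)² = 0.00630
  w term: (1×0.0339)² = 0.00115
  z term: (1×0.0125)² = 0.000157
Total = 0.00761. Share from a = 0.00630/0.00761 = 0.828.

82.8%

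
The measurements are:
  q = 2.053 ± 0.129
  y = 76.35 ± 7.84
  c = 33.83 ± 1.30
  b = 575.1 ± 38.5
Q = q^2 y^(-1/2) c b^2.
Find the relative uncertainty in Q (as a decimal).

0.195

Relative error in a monomial: (δQ/Q)² = Σ (nᵢ · δxᵢ/xᵢ)².
  (2·δq/q)² = (2×0.0628)² = 0.0158;  (−½·δy/y)² = (-0.5×0.103)² = 0.00264;  (1·δc/c)² = (1×0.0384)² = 0.00148;  (2·δb/b)² = (2×0.0669)² = 0.0179
δQ/Q = √(0.0378) = 0.195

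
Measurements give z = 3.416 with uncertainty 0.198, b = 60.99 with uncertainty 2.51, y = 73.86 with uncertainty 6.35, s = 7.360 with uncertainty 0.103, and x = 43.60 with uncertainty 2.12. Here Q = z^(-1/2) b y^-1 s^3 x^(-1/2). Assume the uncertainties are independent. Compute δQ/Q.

Relative error in a monomial: (δQ/Q)² = Σ (nᵢ · δxᵢ/xᵢ)².
  (−½·δz/z)² = (-0.5×0.0580)² = 0.000840;  (1·δb/b)² = (1×0.0412)² = 0.00169;  (-1·δy/y)² = (-1×0.0860)² = 0.00739;  (3·δs/s)² = (3×0.0140)² = 0.00176;  (−½·δx/x)² = (-0.5×0.0486)² = 0.000591
δQ/Q = √(0.0123) = 0.111

0.111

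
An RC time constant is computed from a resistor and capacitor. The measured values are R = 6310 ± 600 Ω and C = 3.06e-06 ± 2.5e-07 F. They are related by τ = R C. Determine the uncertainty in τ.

Each factor contributes (exponent × relative error)² to (δτ/τ)²:
  (1·δR/R)² = (1×0.0951)² = 0.00904;  (1·δC/C)² = (1×0.0817)² = 0.00667
δτ/τ = √(0.0157) = 0.125
τ = 0.0193 s, so δτ = 0.125 × 0.0193 = 0.00242 s.

0.00242 s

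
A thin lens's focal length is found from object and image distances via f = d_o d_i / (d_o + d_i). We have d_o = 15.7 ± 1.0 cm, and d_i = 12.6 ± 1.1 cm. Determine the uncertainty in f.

∂f/∂d_o = (d_i/(d_o+d_i))² = 0.198;  ∂f/∂d_i = (d_o/(d_o+d_i))² = 0.308
δf = √((∂f/∂d_o · δd_o)² + (∂f/∂d_i · δd_i)²) = √(0.0393 + 0.115) = 0.392 cm

0.392 cm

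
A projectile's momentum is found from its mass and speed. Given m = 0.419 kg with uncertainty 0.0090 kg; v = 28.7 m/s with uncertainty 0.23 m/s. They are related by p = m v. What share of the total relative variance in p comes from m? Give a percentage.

(δp/p)² = (1·δm/m)² + (1·δv/v)²
  m term: (1×0.0215)² = 0.000461
  v term: (1×0.00801)² = 6.42e-05
Total = 0.000526. Share from m = 0.000461/0.000526 = 0.878.

87.8%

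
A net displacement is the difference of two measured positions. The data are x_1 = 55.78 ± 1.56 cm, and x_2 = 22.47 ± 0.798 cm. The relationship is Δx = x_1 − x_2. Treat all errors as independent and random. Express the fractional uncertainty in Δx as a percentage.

For a sum/difference, combine absolute errors in quadrature:
  (δx_1)² = 2.43;  (δx_2)² = 0.637
δΔx = √(3.07) = 1.75 cm
Δx = 33.31 cm, so δΔx/Δx = 1.75/33.31 = 0.0526.

5.26%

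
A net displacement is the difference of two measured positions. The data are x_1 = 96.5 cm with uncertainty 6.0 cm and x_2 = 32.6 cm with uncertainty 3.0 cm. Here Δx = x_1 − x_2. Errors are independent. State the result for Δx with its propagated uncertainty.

Absolute uncertainties add in quadrature for a linear combination:
  (δx_1)² = 36.0;  (δx_2)² = 9.00
δΔx = √(45.0) = 6.71 cm
Δx = 63.9 cm.

63.9 ± 6.71 cm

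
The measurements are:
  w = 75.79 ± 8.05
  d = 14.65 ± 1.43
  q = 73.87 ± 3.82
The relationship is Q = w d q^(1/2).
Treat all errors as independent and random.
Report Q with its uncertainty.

For a monomial Q ∝ w, d, q^(1/2), fractional errors add in quadrature:
  (1·δw/w)² = (1×0.106)² = 0.0113;  (1·δd/d)² = (1×0.0976)² = 0.00953;  (½·δq/q)² = (0.5×0.0517)² = 0.000669
δQ/Q = √(0.0215) = 0.147
Q = 9543, so δQ = 0.147 × 9543 = 1400.

9543 ± 1400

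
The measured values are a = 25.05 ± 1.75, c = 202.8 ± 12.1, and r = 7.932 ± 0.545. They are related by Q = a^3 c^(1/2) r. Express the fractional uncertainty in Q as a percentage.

22.3%

Since Q is a product/quotient, work with relative uncertainties:
  (3·δa/a)² = (3×0.0699)² = 0.0439;  (½·δc/c)² = (0.5×0.0597)² = 0.000890;  (1·δr/r)² = (1×0.0687)² = 0.00472
δQ/Q = √(0.0495) = 0.223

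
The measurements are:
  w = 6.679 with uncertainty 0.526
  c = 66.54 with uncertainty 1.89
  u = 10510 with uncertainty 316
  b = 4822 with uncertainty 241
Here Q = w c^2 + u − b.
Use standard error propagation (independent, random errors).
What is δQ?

2900

Let p = w·c^2 = 29570. δp/p = √((1·δw/w)² + (2·δc/c)²) = √(0.00620 + 0.00323) = 0.0971, so δp = 2870.
Q = p + u − b: δQ = √(δp² + δu² + δb²) = √(8.25e+06 + 99900 + 58100) = 2900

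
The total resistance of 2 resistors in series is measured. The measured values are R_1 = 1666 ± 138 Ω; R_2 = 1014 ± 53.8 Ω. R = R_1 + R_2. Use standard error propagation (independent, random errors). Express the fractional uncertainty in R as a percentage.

5.53%

Each term contributes (cᵢ δxᵢ)² to (δR)²:
  (δR_1)² = 19000;  (δR_2)² = 2890
δR = √(21900) = 148 Ω
R = 2680 Ω, so δR/R = 148/2680 = 0.0553.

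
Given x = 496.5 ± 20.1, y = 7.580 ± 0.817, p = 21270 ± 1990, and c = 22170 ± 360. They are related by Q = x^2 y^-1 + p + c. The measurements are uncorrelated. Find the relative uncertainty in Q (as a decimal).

Let w = x^2·y^-1 = 32520. δw/w = √((2·δx/x)² + (-1·δy/y)²) = √(0.00656 + 0.0116) = 0.135, so δw = 4380.
Q = w + p + c: δQ = √(δw² + δp² + δc²) = √(1.92e+07 + 3.96e+06 + 1.3e+05) = 4830
Q = 75960, so δQ/Q = 4830/75960 = 0.0636.

0.0636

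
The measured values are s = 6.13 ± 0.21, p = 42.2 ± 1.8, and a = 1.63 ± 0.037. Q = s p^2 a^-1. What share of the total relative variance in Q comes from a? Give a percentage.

(δQ/Q)² = (1·δs/s)² + (2·δp/p)² + (-1·δa/a)²
  s term: (1×0.0343)² = 0.00117
  p term: (2×0.0427)² = 0.00728
  a term: (-1×0.0227)² = 0.000515
Total = 0.00897. Share from a = 0.000515/0.00897 = 0.0575.

5.75%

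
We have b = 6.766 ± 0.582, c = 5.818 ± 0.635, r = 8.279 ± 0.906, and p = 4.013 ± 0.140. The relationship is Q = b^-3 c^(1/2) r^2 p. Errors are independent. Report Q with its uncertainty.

2.142 ± 0.738

Products/powers → add relative errors in quadrature, weighted by exponent:
  (-3·δb/b)² = (-3×0.0860)² = 0.0666;  (½·δc/c)² = (0.5×0.109)² = 0.00298;  (2·δr/r)² = (2×0.109)² = 0.0479;  (1·δp/p)² = (1×0.0349)² = 0.00122
δQ/Q = √(0.119) = 0.345
Q = 2.142, so δQ = 0.345 × 2.142 = 0.738.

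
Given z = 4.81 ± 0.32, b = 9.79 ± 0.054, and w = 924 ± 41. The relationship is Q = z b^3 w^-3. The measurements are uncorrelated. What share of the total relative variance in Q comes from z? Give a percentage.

(δQ/Q)² = (1·δz/z)² + (3·δb/b)² + (-3·δw/w)²
  z term: (1×0.0665)² = 0.00443
  b term: (3×0.00552)² = 0.000274
  w term: (-3×0.0444)² = 0.0177
Total = 0.0224. Share from z = 0.00443/0.0224 = 0.197.

19.7%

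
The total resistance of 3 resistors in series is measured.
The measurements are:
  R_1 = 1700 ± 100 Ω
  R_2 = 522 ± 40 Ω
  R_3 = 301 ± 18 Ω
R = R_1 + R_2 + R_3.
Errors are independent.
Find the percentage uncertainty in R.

Each term contributes (cᵢ δxᵢ)² to (δR)²:
  (δR_1)² = 10000;  (δR_2)² = 1600;  (δR_3)² = 324
δR = √(11900) = 109 Ω
R = 2520 Ω, so δR/R = 109/2520 = 0.0433.

4.33%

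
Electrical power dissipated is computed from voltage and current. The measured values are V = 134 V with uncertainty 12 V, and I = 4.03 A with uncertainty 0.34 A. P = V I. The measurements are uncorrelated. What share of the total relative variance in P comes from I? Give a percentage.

47.0%

(δP/P)² = (1·δV/V)² + (1·δI/I)²
  V term: (1×0.0896)² = 0.00802
  I term: (1×0.0844)² = 0.00712
Total = 0.0151. Share from I = 0.00712/0.0151 = 0.470.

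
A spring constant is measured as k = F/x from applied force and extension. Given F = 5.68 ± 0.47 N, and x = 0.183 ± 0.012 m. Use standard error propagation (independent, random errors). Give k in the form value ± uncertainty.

31.0 ± 3.28 N/m

k is a product of powers, so relative uncertainties combine in quadrature:
  (1·δF/F)² = (1×0.0827)² = 0.00685;  (-1·δx/x)² = (-1×0.0656)² = 0.00430
δk/k = √(0.0111) = 0.106
k = 31.0 N/m, so δk = 0.106 × 31.0 = 3.28 N/m.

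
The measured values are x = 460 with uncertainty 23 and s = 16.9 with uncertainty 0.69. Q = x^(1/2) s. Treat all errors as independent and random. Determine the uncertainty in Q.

For a monomial Q ∝ x^(1/2), s, fractional errors add in quadrature:
  (½·δx/x)² = (0.5×0.0500)² = 0.000625;  (1·δs/s)² = (1×0.0408)² = 0.00167
δQ/Q = √(0.00229) = 0.0479
Q = 362, so δQ = 0.0479 × 362 = 17.4.

17.4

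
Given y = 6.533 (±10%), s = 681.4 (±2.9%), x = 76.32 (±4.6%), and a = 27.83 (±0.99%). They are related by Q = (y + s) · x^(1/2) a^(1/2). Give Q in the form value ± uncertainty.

31700 ± 1180

Let u = y + s = 687.9. δu = √(δy² + δs²) = √(0.427 + 390) = 19.8, so δu/u = 0.0287.
Q is then a monomial in u, x, a:
δQ/Q = √((δu/u)² + (½·δx/x)² + (½·δa/a)²) = √(0.000826 + 0.000529 + 2.45e-05) = 0.0371
Q = 31700, so δQ = 0.0371 × 31700 = 1180.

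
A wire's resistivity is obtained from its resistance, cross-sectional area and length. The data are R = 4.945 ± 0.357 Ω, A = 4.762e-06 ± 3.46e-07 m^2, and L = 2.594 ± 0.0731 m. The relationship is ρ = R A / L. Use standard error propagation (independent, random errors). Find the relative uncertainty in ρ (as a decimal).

For a monomial ρ ∝ R, A, L^-1, fractional errors add in quadrature:
  (1·δR/R)² = (1×0.0722)² = 0.00521;  (1·δA/A)² = (1×0.0727)² = 0.00528;  (-1·δL/L)² = (-1×0.0282)² = 0.000794
δρ/ρ = √(0.0113) = 0.106

0.106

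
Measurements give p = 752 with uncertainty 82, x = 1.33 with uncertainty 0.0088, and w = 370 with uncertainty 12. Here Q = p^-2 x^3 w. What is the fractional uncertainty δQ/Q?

0.221

Q is a product of powers, so relative uncertainties combine in quadrature:
  (-2·δp/p)² = (-2×0.109)² = 0.0476;  (3·δx/x)² = (3×0.00662)² = 0.000394;  (1·δw/w)² = (1×0.0324)² = 0.00105
δQ/Q = √(0.0490) = 0.221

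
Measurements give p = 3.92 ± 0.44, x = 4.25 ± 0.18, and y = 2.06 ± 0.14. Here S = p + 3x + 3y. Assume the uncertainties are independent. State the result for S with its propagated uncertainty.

22.9 ± 0.813

Each term contributes (cᵢ δxᵢ)² to (δS)²:
  (δp)² = 0.194;  (3·δx)² = 0.292;  (3·δy)² = 0.176
δS = √(0.662) = 0.813
S = 22.9.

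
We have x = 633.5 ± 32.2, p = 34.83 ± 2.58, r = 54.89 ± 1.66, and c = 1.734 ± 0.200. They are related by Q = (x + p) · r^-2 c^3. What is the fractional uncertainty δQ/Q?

0.355

Let u = x + p = 668.3. δu = √(δx² + δp²) = √(1040 + 6.66) = 32.3, so δu/u = 0.0483.
Q is then a monomial in u, r, c:
δQ/Q = √((δu/u)² + (-2·δr/r)² + (3·δc/c)²) = √(0.00234 + 0.00366 + 0.120) = 0.355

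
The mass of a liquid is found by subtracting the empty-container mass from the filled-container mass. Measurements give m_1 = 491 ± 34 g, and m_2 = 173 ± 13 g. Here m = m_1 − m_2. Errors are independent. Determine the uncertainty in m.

Each term contributes (cᵢ δxᵢ)² to (δm)²:
  (δm_1)² = 1160;  (δm_2)² = 169
δm = √(1320) = 36.4 g

36.4 g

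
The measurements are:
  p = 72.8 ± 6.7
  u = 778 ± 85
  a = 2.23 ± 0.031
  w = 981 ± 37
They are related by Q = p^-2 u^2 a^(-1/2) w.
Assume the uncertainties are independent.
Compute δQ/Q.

Each factor contributes (exponent × relative error)² to (δQ/Q)²:
  (-2·δp/p)² = (-2×0.0920)² = 0.0339;  (2·δu/u)² = (2×0.109)² = 0.0477;  (−½·δa/a)² = (-0.5×0.0139)² = 4.83e-05;  (1·δw/w)² = (1×0.0377)² = 0.00142
δQ/Q = √(0.0831) = 0.288

0.288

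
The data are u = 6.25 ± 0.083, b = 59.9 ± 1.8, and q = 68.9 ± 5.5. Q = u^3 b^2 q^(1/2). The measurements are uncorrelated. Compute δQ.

Relative error in a monomial: (δQ/Q)² = Σ (nᵢ · δxᵢ/xᵢ)².
  (3·δu/u)² = (3×0.0133)² = 0.00159;  (2·δb/b)² = (2×0.0301)² = 0.00361;  (½·δq/q)² = (0.5×0.0798)² = 0.00159
δQ/Q = √(0.00679) = 0.0824
Q = 7.27e+06, so δQ = 0.0824 × 7.27e+06 = 5.99e+05.

5.99e+05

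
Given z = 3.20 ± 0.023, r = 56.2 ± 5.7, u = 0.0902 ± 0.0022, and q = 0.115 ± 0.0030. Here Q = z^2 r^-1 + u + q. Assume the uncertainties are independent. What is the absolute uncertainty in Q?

Let p = z^2·r^-1 = 0.182. δp/p = √((2·δz/z)² + (-1·δr/r)²) = √(0.000207 + 0.0103) = 0.102, so δp = 0.0187.
Q = p + u + q: δQ = √(δp² + δu² + δq²) = √(0.000348 + 4.84e-06 + 9e-06) = 0.0190

0.0190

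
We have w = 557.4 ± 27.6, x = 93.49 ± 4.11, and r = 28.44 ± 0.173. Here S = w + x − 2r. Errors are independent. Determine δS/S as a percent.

Absolute uncertainties add in quadrature for a linear combination:
  (δw)² = 762;  (δx)² = 16.9;  (2·δr)² = 0.120
δS = √(779) = 27.9
S = 594.0, so δS/S = 27.9/594.0 = 0.0470.

4.70%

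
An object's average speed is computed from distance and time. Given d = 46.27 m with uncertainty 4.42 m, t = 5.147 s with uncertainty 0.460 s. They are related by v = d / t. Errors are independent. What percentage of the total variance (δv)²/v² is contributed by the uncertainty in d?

(δv/v)² = (1·δd/d)² + (-1·δt/t)²
  d term: (1×0.0955)² = 0.00913
  t term: (-1×0.0894)² = 0.00799
Total = 0.0171. Share from d = 0.00913/0.0171 = 0.533.

53.3%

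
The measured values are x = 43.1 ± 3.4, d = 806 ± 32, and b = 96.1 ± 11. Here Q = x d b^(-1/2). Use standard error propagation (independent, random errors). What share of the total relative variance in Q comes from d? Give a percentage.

14.2%

(δQ/Q)² = (1·δx/x)² + (1·δd/d)² + (−½·δb/b)²
  x term: (1×0.0789)² = 0.00622
  d term: (1×0.0397)² = 0.00158
  b term: (-0.5×0.114)² = 0.00328
Total = 0.0111. Share from d = 0.00158/0.0111 = 0.142.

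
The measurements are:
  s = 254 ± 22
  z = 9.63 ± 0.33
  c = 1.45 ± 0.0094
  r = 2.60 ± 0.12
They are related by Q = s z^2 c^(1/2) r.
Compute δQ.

Products/powers → add relative errors in quadrature, weighted by exponent:
  (1·δs/s)² = (1×0.0866)² = 0.00750;  (2·δz/z)² = (2×0.0343)² = 0.00470;  (½·δc/c)² = (0.5×0.00648)² = 1.05e-05;  (1·δr/r)² = (1×0.0462)² = 0.00213
δQ/Q = √(0.0143) = 0.120
Q = 73700, so δQ = 0.120 × 73700 = 8830.

8830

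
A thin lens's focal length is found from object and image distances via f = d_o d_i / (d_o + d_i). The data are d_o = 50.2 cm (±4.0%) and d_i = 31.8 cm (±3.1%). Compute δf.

0.477 cm

∂f/∂d_o = (d_i/(d_o+d_i))² = 0.150;  ∂f/∂d_i = (d_o/(d_o+d_i))² = 0.375
δf = √((∂f/∂d_o · δd_o)² + (∂f/∂d_i · δd_i)²) = √(0.0912 + 0.137) = 0.477 cm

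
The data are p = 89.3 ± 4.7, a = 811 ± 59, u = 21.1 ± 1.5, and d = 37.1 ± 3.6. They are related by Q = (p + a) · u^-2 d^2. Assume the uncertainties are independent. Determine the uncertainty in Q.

Let w = p + a = 900. δw = √(δp² + δa²) = √(22.1 + 3480) = 59.2, so δw/w = 0.0657.
Q is then a monomial in w, u, d:
δQ/Q = √((δw/w)² + (-2·δu/u)² + (2·δd/d)²) = √(0.00432 + 0.0202 + 0.0377) = 0.249
Q = 2780, so δQ = 0.249 × 2780 = 694.

694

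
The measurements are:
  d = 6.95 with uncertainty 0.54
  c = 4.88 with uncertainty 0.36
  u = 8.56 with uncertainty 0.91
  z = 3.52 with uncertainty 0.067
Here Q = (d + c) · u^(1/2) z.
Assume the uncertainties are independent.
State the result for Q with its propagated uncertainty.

122 ± 9.59

Let w = d + c = 11.8. δw = √(δd² + δc²) = √(0.292 + 0.130) = 0.649, so δw/w = 0.0549.
Q is then a monomial in w, u, z:
δQ/Q = √((δw/w)² + (½·δu/u)² + (1·δz/z)²) = √(0.00301 + 0.00283 + 0.000362) = 0.0787
Q = 122, so δQ = 0.0787 × 122 = 9.59.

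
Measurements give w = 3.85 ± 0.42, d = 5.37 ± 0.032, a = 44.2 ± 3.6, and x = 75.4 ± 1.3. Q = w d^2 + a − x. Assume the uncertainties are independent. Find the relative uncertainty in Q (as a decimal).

0.160

Let p = w·d^2 = 111. δp/p = √((1·δw/w)² + (2·δd/d)²) = √(0.0119 + 0.000142) = 0.110, so δp = 12.2.
Q = p + a − x: δQ = √(δp² + δa² + δx²) = √(148 + 13.0 + 1.69) = 12.8
Q = 79.8, so δQ/Q = 12.8/79.8 = 0.160.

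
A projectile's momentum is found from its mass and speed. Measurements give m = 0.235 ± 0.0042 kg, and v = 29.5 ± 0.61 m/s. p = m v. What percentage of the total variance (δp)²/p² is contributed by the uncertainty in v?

(δp/p)² = (1·δm/m)² + (1·δv/v)²
  m term: (1×0.0179)² = 0.000319
  v term: (1×0.0207)² = 0.000428
Total = 0.000747. Share from v = 0.000428/0.000747 = 0.572.

57.2%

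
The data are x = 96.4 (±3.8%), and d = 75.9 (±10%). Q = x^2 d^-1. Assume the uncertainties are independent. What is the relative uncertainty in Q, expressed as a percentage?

Products/powers → add relative errors in quadrature, weighted by exponent:
  (2·δx/x)² = (2×0.0380)² = 0.00578;  (-1·δd/d)² = (-1×0.100)² = 0.0100
δQ/Q = √(0.0158) = 0.126

12.6%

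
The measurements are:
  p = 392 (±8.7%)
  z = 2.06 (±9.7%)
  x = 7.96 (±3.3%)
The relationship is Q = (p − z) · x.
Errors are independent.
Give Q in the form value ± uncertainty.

3100 ± 290

Let u = p − z = 390. δu = √(δp² + δz²) = √(1160 + 0.0399) = 34.1, so δu/u = 0.0875.
Q is then a monomial in u, x:
δQ/Q = √((δu/u)² + (1·δx/x)²) = √(0.00765 + 0.00109) = 0.0935
Q = 3100, so δQ = 0.0935 × 3100 = 290.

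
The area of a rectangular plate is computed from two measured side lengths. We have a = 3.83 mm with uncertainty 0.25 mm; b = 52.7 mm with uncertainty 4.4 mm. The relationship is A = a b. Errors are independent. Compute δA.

For a monomial A ∝ a, b, fractional errors add in quadrature:
  (1·δa/a)² = (1×0.0653)² = 0.00426;  (1·δb/b)² = (1×0.0835)² = 0.00697
δA/A = √(0.0112) = 0.106
A = 202 mm^2, so δA = 0.106 × 202 = 21.4 mm^2.

21.4 mm^2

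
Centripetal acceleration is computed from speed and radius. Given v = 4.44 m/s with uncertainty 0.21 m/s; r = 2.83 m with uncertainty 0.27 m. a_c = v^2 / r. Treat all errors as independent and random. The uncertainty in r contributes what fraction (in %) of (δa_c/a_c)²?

50.4%

(δa_c/a_c)² = (2·δv/v)² + (-1·δr/r)²
  v term: (2×0.0473)² = 0.00895
  r term: (-1×0.0954)² = 0.00910
Total = 0.0181. Share from r = 0.00910/0.0181 = 0.504.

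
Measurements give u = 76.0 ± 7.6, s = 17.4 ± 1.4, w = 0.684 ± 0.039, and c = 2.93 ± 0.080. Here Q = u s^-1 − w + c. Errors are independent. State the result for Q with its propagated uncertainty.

6.61 ± 0.568

Let p = u·s^-1 = 4.37. δp/p = √((1·δu/u)² + (-1·δs/s)²) = √(0.0100 + 0.00647) = 0.128, so δp = 0.561.
Q = p − w + c: δQ = √(δp² + δw² + δc²) = √(0.314 + 0.00152 + 0.00640) = 0.568
Q = 6.61.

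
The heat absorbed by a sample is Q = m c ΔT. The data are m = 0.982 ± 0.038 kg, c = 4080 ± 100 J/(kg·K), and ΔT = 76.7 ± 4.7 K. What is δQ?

For a monomial Q ∝ m, c, ΔT, fractional errors add in quadrature:
  (1·δm/m)² = (1×0.0387)² = 0.00150;  (1·δc/c)² = (1×0.0245)² = 0.000601;  (1·δΔT/ΔT)² = (1×0.0613)² = 0.00375
δQ/Q = √(0.00585) = 0.0765
Q = 3.07e+05 J, so δQ = 0.0765 × 3.07e+05 = 23500 J.

23500 J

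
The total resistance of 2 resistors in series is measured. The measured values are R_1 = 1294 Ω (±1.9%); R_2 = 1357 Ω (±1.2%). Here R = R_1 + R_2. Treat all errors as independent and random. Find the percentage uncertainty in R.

Each term contributes (cᵢ δxᵢ)² to (δR)²:
  (δR_1)² = 604;  (δR_2)² = 265
δR = √(870) = 29.5 Ω
R = 2651 Ω, so δR/R = 29.5/2651 = 0.0111.

1.11%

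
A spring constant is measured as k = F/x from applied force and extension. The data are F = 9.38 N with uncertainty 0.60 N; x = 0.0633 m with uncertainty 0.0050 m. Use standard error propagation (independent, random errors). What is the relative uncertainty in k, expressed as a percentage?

10.2%

For a monomial k ∝ F, x^-1, fractional errors add in quadrature:
  (1·δF/F)² = (1×0.0640)² = 0.00409;  (-1·δx/x)² = (-1×0.0790)² = 0.00624
δk/k = √(0.0103) = 0.102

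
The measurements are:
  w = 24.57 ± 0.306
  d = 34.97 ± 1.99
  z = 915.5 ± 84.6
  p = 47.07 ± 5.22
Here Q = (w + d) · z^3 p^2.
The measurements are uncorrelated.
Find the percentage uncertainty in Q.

35.7%

Let u = w + d = 59.54. δu = √(δw² + δd²) = √(0.0936 + 3.96) = 2.01, so δu/u = 0.0338.
Q is then a monomial in u, z, p:
δQ/Q = √((δu/u)² + (3·δz/z)² + (2·δp/p)²) = √(0.00114 + 0.0769 + 0.0492) = 0.357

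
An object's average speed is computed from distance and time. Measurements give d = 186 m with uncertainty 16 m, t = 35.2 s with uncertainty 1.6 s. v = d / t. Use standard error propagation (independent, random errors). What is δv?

0.514 m/s

Products/powers → add relative errors in quadrature, weighted by exponent:
  (1·δd/d)² = (1×0.0860)² = 0.00740;  (-1·δt/t)² = (-1×0.0455)² = 0.00207
δv/v = √(0.00947) = 0.0973
v = 5.28 m/s, so δv = 0.0973 × 5.28 = 0.514 m/s.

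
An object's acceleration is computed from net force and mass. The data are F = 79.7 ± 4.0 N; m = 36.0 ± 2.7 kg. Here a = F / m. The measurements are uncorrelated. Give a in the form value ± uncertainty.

2.21 ± 0.200 m/s^2

Since a is a product/quotient, work with relative uncertainties:
  (1·δF/F)² = (1×0.0502)² = 0.00252;  (-1·δm/m)² = (-1×0.0750)² = 0.00563
δa/a = √(0.00814) = 0.0902
a = 2.21 m/s^2, so δa = 0.0902 × 2.21 = 0.200 m/s^2.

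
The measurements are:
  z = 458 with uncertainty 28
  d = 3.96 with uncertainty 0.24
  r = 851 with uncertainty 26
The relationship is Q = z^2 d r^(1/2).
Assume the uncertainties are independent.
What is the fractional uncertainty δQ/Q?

0.137

Products/powers → add relative errors in quadrature, weighted by exponent:
  (2·δz/z)² = (2×0.0611)² = 0.0150;  (1·δd/d)² = (1×0.0606)² = 0.00367;  (½·δr/r)² = (0.5×0.0306)² = 0.000233
δQ/Q = √(0.0189) = 0.137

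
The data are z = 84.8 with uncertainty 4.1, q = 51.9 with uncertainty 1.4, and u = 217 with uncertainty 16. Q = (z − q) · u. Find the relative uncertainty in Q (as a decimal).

0.151

Let w = z − q = 32.9. δw = √(δz² + δq²) = √(16.8 + 1.96) = 4.33, so δw/w = 0.132.
Q is then a monomial in w, u:
δQ/Q = √((δw/w)² + (1·δu/u)²) = √(0.0173 + 0.00544) = 0.151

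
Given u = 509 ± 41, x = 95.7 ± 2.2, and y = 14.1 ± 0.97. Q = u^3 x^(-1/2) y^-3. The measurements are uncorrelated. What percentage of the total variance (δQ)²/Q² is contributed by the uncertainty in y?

42.1%

(δQ/Q)² = (3·δu/u)² + (−½·δx/x)² + (-3·δy/y)²
  u term: (3×0.0806)² = 0.0584
  x term: (-0.5×0.0230)² = 0.000132
  y term: (-3×0.0688)² = 0.0426
Total = 0.101. Share from y = 0.0426/0.101 = 0.421.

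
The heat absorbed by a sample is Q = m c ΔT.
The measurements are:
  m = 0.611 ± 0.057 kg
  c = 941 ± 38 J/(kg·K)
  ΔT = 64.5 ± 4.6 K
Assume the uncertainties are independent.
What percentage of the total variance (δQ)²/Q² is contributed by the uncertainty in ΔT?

33.0%

(δQ/Q)² = (1·δm/m)² + (1·δc/c)² + (1·δΔT/ΔT)²
  m term: (1×0.0933)² = 0.00870
  c term: (1×0.0404)² = 0.00163
  ΔT term: (1×0.0713)² = 0.00509
Total = 0.0154. Share from ΔT = 0.00509/0.0154 = 0.330.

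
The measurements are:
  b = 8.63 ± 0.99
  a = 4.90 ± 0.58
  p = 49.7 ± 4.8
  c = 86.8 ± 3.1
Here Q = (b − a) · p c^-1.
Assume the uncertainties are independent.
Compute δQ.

0.693

Let u = b − a = 3.73. δu = √(δb² + δa²) = √(0.980 + 0.336) = 1.15, so δu/u = 0.308.
Q is then a monomial in u, p, c:
δQ/Q = √((δu/u)² + (1·δp/p)² + (-1·δc/c)²) = √(0.0946 + 0.00933 + 0.00128) = 0.324
Q = 2.14, so δQ = 0.324 × 2.14 = 0.693.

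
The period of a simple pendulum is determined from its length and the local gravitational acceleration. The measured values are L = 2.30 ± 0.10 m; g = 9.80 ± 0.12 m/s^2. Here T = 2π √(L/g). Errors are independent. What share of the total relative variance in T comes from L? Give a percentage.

(δT/T)² = (½·δL/L)² + (−½·δg/g)²
  L term: (0.5×0.0435)² = 0.000473
  g term: (-0.5×0.0122)² = 3.75e-05
Total = 0.000510. Share from L = 0.000473/0.000510 = 0.927.

92.7%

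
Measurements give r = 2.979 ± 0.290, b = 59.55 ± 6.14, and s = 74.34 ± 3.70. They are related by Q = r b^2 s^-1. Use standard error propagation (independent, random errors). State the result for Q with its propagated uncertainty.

Since Q is a product/quotient, work with relative uncertainties:
  (1·δr/r)² = (1×0.0973)² = 0.00948;  (2·δb/b)² = (2×0.103)² = 0.0425;  (-1·δs/s)² = (-1×0.0498)² = 0.00248
δQ/Q = √(0.0545) = 0.233
Q = 142.1, so δQ = 0.233 × 142.1 = 33.2.

142.1 ± 33.2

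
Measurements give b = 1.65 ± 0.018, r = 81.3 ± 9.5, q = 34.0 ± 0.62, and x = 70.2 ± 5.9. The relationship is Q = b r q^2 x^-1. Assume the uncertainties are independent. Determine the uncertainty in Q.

Relative error in a monomial: (δQ/Q)² = Σ (nᵢ · δxᵢ/xᵢ)².
  (1·δb/b)² = (1×0.0109)² = 0.000119;  (1·δr/r)² = (1×0.117)² = 0.0137;  (2·δq/q)² = (2×0.0182)² = 0.00133;  (-1·δx/x)² = (-1×0.0840)² = 0.00706
δQ/Q = √(0.0222) = 0.149
Q = 2210, so δQ = 0.149 × 2210 = 329.

329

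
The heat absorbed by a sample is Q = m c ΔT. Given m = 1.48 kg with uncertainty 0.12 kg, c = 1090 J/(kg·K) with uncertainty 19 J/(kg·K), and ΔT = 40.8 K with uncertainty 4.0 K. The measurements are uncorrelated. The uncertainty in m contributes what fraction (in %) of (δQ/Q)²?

(δQ/Q)² = (1·δm/m)² + (1·δc/c)² + (1·δΔT/ΔT)²
  m term: (1×0.0811)² = 0.00657
  c term: (1×0.0174)² = 0.000304
  ΔT term: (1×0.0980)² = 0.00961
Total = 0.0165. Share from m = 0.00657/0.0165 = 0.399.

39.9%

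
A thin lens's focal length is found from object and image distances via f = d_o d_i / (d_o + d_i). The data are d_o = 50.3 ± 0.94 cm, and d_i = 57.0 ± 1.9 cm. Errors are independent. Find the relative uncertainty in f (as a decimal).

0.0185

∂f/∂d_o = (d_i/(d_o+d_i))² = 0.282;  ∂f/∂d_i = (d_o/(d_o+d_i))² = 0.220
δf = √((∂f/∂d_o · δd_o)² + (∂f/∂d_i · δd_i)²) = √(0.0704 + 0.174) = 0.495 cm
f = 26.7 cm, so δf/f = 0.495/26.7 = 0.0185.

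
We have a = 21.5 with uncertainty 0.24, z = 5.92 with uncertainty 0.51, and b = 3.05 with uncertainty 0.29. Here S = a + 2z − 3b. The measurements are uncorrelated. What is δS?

Sums and differences: (δS)² = Σ (cᵢ δxᵢ)².
  (δa)² = 0.0576;  (2·δz)² = 1.04;  (3·δb)² = 0.757
δS = √(1.85) = 1.36

1.36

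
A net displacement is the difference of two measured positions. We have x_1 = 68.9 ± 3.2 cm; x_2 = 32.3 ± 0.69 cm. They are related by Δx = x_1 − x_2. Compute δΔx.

For a sum/difference, combine absolute errors in quadrature:
  (δx_1)² = 10.2;  (δx_2)² = 0.476
δΔx = √(10.7) = 3.27 cm

3.27 cm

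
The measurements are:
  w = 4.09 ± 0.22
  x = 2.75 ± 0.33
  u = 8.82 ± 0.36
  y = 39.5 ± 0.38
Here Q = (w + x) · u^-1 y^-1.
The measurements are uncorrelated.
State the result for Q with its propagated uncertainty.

0.0196 ± 0.00140

Let h = w + x = 6.84. δh = √(δw² + δx²) = √(0.0484 + 0.109) = 0.397, so δh/h = 0.0580.
Q is then a monomial in h, u, y:
δQ/Q = √((δh/h)² + (-1·δu/u)² + (-1·δy/y)²) = √(0.00336 + 0.00167 + 9.25e-05) = 0.0716
Q = 0.0196, so δQ = 0.0716 × 0.0196 = 0.00140.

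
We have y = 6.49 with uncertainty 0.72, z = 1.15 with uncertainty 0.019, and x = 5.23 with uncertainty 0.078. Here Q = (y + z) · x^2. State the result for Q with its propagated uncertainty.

Let u = y + z = 7.64. δu = √(δy² + δz²) = √(0.518 + 0.000361) = 0.720, so δu/u = 0.0943.
Q is then a monomial in u, x:
δQ/Q = √((δu/u)² + (2·δx/x)²) = √(0.00889 + 0.000890) = 0.0989
Q = 209, so δQ = 0.0989 × 209 = 20.7.

209 ± 20.7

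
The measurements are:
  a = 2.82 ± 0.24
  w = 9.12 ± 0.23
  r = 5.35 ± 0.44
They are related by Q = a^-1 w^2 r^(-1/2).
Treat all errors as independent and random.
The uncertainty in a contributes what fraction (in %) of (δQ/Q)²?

(δQ/Q)² = (-1·δa/a)² + (2·δw/w)² + (−½·δr/r)²
  a term: (-1×0.0851)² = 0.00724
  w term: (2×0.0252)² = 0.00254
  r term: (-0.5×0.0822)² = 0.00169
Total = 0.0115. Share from a = 0.00724/0.0115 = 0.631.

63.1%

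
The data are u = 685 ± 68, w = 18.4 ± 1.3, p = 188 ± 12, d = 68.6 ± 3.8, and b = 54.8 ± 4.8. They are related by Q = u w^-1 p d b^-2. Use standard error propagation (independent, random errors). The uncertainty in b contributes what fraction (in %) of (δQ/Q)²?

(δQ/Q)² = (1·δu/u)² + (-1·δw/w)² + (1·δp/p)² + (1·δd/d)² + (-2·δb/b)²
  u term: (1×0.0993)² = 0.00985
  w term: (-1×0.0707)² = 0.00499
  p term: (1×0.0638)² = 0.00407
  d term: (1×0.0554)² = 0.00307
  b term: (-2×0.0876)² = 0.0307
Total = 0.0527. Share from b = 0.0307/0.0527 = 0.583.

58.3%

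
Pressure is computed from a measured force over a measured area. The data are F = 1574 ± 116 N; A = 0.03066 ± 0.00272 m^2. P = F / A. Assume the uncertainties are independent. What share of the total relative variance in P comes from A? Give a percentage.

(δP/P)² = (1·δF/F)² + (-1·δA/A)²
  F term: (1×0.0737)² = 0.00543
  A term: (-1×0.0887)² = 0.00787
Total = 0.0133. Share from A = 0.00787/0.0133 = 0.592.

59.2%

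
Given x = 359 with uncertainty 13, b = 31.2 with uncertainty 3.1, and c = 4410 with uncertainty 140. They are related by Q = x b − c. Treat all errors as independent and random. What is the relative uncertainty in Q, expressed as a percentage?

Let p = x·b = 11200. δp/p = √((1·δx/x)² + (1·δb/b)²) = √(0.00131 + 0.00987) = 0.106, so δp = 1180.
Q = p − c: δQ = √(δp² + δc²) = √(1.4e+06 + 19600) = 1190
Q = 6790, so δQ/Q = 1190/6790 = 0.176.

17.6%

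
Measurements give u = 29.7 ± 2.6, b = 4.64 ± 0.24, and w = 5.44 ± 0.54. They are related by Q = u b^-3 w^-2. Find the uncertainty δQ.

Since Q is a product/quotient, work with relative uncertainties:
  (1·δu/u)² = (1×0.0875)² = 0.00766;  (-3·δb/b)² = (-3×0.0517)² = 0.0241;  (-2·δw/w)² = (-2×0.0993)² = 0.0394
δQ/Q = √(0.0712) = 0.267
Q = 0.0100, so δQ = 0.267 × 0.0100 = 0.00268.

0.00268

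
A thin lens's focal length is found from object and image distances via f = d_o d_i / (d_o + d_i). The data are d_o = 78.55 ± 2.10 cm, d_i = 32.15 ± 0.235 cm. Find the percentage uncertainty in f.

0.934%

∂f/∂d_o = (d_i/(d_o+d_i))² = 0.0843;  ∂f/∂d_i = (d_o/(d_o+d_i))² = 0.503
δf = √((∂f/∂d_o · δd_o)² + (∂f/∂d_i · δd_i)²) = √(0.0314 + 0.0140) = 0.213 cm
f = 22.81 cm, so δf/f = 0.213/22.81 = 0.00934.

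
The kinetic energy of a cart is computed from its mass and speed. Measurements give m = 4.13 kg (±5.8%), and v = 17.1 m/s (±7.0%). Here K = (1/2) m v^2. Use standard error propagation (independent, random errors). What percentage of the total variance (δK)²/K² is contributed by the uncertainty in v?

(δK/K)² = (1·δm/m)² + (2·δv/v)²
  m term: (1×0.0580)² = 0.00336
  v term: (2×0.0700)² = 0.0196
Total = 0.0230. Share from v = 0.0196/0.0230 = 0.854.

85.4%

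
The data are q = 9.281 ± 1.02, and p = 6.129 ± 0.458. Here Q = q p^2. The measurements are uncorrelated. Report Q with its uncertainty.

348.6 ± 64.7

Products/powers → add relative errors in quadrature, weighted by exponent:
  (1·δq/q)² = (1×0.110)² = 0.0121;  (2·δp/p)² = (2×0.0747)² = 0.0223
δQ/Q = √(0.0344) = 0.186
Q = 348.6, so δQ = 0.186 × 348.6 = 64.7.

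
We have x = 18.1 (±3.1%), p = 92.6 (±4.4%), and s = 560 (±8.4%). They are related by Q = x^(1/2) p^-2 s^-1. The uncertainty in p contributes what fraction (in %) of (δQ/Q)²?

51.5%

(δQ/Q)² = (½·δx/x)² + (-2·δp/p)² + (-1·δs/s)²
  x term: (0.5×0.0310)² = 0.000240
  p term: (-2×0.0440)² = 0.00774
  s term: (-1×0.0840)² = 0.00706
Total = 0.0150. Share from p = 0.00774/0.0150 = 0.515.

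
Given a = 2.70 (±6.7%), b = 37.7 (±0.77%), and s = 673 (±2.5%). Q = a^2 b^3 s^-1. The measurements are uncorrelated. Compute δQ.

80.2

Products/powers → add relative errors in quadrature, weighted by exponent:
  (2·δa/a)² = (2×0.0670)² = 0.0180;  (3·δb/b)² = (3×0.00770)² = 0.000534;  (-1·δs/s)² = (-1×0.0250)² = 0.000625
δQ/Q = √(0.0191) = 0.138
Q = 580, so δQ = 0.138 × 580 = 80.2.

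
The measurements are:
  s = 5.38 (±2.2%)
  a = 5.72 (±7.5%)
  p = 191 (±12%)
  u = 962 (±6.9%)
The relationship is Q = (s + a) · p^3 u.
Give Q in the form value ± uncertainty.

(7.44 ± 2.74) × 10^10

Let w = s + a = 11.1. δw = √(δs² + δa²) = √(0.0140 + 0.184) = 0.445, so δw/w = 0.0401.
Q is then a monomial in w, p, u:
δQ/Q = √((δw/w)² + (3·δp/p)² + (1·δu/u)²) = √(0.00161 + 0.130 + 0.00476) = 0.369
Q = 7.44e+10, so δQ = 0.369 × 7.44e+10 = 2.74e+10.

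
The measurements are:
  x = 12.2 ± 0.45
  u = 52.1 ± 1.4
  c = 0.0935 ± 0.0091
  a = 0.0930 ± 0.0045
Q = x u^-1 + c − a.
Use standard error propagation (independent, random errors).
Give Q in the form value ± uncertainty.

0.235 ± 0.0147

Let p = x·u^-1 = 0.234. δp/p = √((1·δx/x)² + (-1·δu/u)²) = √(0.00136 + 0.000722) = 0.0456, so δp = 0.0107.
Q = p + c − a: δQ = √(δp² + δc² + δa²) = √(0.000114 + 8.28e-05 + 2.02e-05) = 0.0147
Q = 0.235.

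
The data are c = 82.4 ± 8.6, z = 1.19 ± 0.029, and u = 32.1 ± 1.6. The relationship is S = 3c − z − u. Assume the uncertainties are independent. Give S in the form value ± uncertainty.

Sums and differences: (δS)² = Σ (cᵢ δxᵢ)².
  (3·δc)² = 666;  (δz)² = 0.000841;  (δu)² = 2.56
δS = √(668) = 25.8
S = 214.

214 ± 25.8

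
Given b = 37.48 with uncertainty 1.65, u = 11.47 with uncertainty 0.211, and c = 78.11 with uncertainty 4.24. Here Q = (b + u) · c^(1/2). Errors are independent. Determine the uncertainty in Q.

Let w = b + u = 48.95. δw = √(δb² + δu²) = √(2.72 + 0.0445) = 1.66, so δw/w = 0.0340.
Q is then a monomial in w, c:
δQ/Q = √((δw/w)² + (½·δc/c)²) = √(0.00115 + 0.000737) = 0.0435
Q = 432.6, so δQ = 0.0435 × 432.6 = 18.8.

18.8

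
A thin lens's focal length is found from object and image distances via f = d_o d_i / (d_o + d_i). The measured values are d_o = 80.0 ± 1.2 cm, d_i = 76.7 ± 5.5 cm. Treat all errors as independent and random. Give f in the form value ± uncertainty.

39.2 ± 1.46 cm

∂f/∂d_o = (d_i/(d_o+d_i))² = 0.240;  ∂f/∂d_i = (d_o/(d_o+d_i))² = 0.261
δf = √((∂f/∂d_o · δd_o)² + (∂f/∂d_i · δd_i)²) = √(0.0827 + 2.05) = 1.46 cm
f = 39.2 cm.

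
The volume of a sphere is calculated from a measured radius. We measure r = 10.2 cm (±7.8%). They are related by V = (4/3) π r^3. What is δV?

1040 cm^3

Each factor contributes (exponent × relative error)² to (δV/V)²:
  (3·δr/r)² = (3×0.0780)² = 0.0548
δV/V = √(0.0548) = 0.234
V = 4450 cm^3, so δV = 0.234 × 4450 = 1040 cm^3.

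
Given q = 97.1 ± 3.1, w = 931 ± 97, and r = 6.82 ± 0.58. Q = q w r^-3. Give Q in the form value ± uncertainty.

285 ± 79.1

Relative error in a monomial: (δQ/Q)² = Σ (nᵢ · δxᵢ/xᵢ)².
  (1·δq/q)² = (1×0.0319)² = 0.00102;  (1·δw/w)² = (1×0.104)² = 0.0109;  (-3·δr/r)² = (-3×0.0850)² = 0.0651
δQ/Q = √(0.0770) = 0.277
Q = 285, so δQ = 0.277 × 285 = 79.1.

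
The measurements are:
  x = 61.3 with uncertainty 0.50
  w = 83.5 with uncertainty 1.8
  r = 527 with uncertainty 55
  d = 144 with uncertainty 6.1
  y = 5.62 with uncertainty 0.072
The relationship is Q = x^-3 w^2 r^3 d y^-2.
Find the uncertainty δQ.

6.48e+06

Relative error in a monomial: (δQ/Q)² = Σ (nᵢ · δxᵢ/xᵢ)².
  (-3·δx/x)² = (-3×0.00816)² = 0.000599;  (2·δw/w)² = (2×0.0216)² = 0.00186;  (3·δr/r)² = (3×0.104)² = 0.0980;  (1·δd/d)² = (1×0.0424)² = 0.00179;  (-2·δy/y)² = (-2×0.0128)² = 0.000657
δQ/Q = √(0.103) = 0.321
Q = 2.02e+07, so δQ = 0.321 × 2.02e+07 = 6.48e+06.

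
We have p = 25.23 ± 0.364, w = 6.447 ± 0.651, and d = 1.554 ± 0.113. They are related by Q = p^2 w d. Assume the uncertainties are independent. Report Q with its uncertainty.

6377 ± 815

Since Q is a product/quotient, work with relative uncertainties:
  (2·δp/p)² = (2×0.0144)² = 0.000833;  (1·δw/w)² = (1×0.101)² = 0.0102;  (1·δd/d)² = (1×0.0727)² = 0.00529
δQ/Q = √(0.0163) = 0.128
Q = 6377, so δQ = 0.128 × 6377 = 815.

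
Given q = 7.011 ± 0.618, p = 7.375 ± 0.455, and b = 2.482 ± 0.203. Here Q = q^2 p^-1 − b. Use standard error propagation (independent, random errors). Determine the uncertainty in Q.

Let w = q^2·p^-1 = 6.665. δw/w = √((2·δq/q)² + (-1·δp/p)²) = √(0.0311 + 0.00381) = 0.187, so δw = 1.24.
Q = w − b: δQ = √(δw² + δb²) = √(1.55 + 0.0412) = 1.26

1.26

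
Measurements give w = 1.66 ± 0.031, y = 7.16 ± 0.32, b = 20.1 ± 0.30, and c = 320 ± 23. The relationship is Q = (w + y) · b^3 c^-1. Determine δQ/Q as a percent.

Let u = w + y = 8.82. δu = √(δw² + δy²) = √(0.000961 + 0.102) = 0.321, so δu/u = 0.0365.
Q is then a monomial in u, b, c:
δQ/Q = √((δu/u)² + (3·δb/b)² + (-1·δc/c)²) = √(0.00133 + 0.00200 + 0.00517) = 0.0922

9.22%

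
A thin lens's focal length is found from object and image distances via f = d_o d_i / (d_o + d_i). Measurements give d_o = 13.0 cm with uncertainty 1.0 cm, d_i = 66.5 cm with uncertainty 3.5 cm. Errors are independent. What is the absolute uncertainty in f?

∂f/∂d_o = (d_i/(d_o+d_i))² = 0.700;  ∂f/∂d_i = (d_o/(d_o+d_i))² = 0.0267
δf = √((∂f/∂d_o · δd_o)² + (∂f/∂d_i · δd_i)²) = √(0.490 + 0.00876) = 0.706 cm

0.706 cm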